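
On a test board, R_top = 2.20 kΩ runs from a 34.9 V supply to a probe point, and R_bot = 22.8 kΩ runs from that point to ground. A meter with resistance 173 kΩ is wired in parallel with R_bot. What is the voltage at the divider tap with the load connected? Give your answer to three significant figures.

The load sits in parallel with R_bot: R_bot‖R_L = (22.8 × 173) / (22.8 + 173) = 20.15 kΩ.
V_out = 34.9 × 20.15 / (2.20 + 20.15) = 34.9 × 20.15/22.35 = 31.5 V.

V_out ≈ 31.5 V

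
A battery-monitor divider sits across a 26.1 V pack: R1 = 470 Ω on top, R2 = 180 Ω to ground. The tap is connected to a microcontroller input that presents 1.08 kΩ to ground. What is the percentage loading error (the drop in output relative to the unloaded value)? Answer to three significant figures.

The divider's output (Thévenin) resistance is R1‖R2 = 130.2 Ω.
Fractional drop under load = R_th/(R_th + R_L) = 130.2 / (130.2 + 1080) = 0.1076.
So the output falls by 10.8 %.

10.8 %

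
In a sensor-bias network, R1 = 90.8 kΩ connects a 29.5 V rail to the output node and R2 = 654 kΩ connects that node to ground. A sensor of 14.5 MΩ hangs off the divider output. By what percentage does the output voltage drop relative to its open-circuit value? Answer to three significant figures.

0.547 %

The divider's output (Thévenin) resistance is R1‖R2 = 79.73 kΩ.
Fractional drop under load = R_th/(R_th + R_L) = 79.73 / (79.73 + 14500) = 0.005469.
So the output falls by 0.547 %.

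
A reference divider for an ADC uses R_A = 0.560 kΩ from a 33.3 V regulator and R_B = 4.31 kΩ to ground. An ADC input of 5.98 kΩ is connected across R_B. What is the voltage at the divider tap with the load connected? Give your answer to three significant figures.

The load sits in parallel with R_B: R_B‖R_L = (4310 × 5980) / (4310 + 5980) = 2505 Ω.
V_out = 33.3 × 2505 / (560 + 2505) = 33.3 × 2505/3065 = 27.2 V.

V_out ≈ 27.2 V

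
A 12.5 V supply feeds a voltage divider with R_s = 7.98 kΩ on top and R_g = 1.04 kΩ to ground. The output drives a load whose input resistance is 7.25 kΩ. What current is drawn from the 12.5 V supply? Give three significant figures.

I ≈ 1.41 mA

R_g‖R_L = 0.9095 kΩ, so the source sees R_s + R_g‖R_L = 8.890 kΩ.
I = 12.5 V / 8.890 kΩ = 1.41 mA.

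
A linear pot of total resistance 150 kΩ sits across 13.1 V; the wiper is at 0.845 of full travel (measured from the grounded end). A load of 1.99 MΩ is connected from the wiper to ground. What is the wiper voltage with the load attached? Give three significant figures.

V ≈ 11.0 V

The wiper splits the pot into (1−α)R = 23.25 kΩ above and αR = 126.8 kΩ below.
Lower section ‖ load = 119.2 kΩ.
V_wiper = 13.1 × 119.2/(23.25 + 119.2) = 11.0 V.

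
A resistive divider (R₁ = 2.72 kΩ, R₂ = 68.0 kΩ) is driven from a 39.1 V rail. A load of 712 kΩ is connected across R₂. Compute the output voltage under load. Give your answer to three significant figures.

The load sits in parallel with R₂: R₂‖R_L = (68.0 × 712) / (68.0 + 712) = 62.07 kΩ.
V_out = 39.1 × 62.07 / (2.72 + 62.07) = 39.1 × 62.07/64.79 = 37.5 V.
(Unloaded it would have been 37.6 V.)

V_out ≈ 37.5 V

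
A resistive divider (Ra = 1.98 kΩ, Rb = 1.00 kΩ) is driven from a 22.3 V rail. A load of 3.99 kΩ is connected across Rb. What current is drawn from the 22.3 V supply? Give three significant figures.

Rb‖R_L = 0.7996 kΩ, so the source sees Ra + Rb‖R_L = 2.780 kΩ.
I = 22.3 V / 2.780 kΩ = 8.02 mA.

I ≈ 8.02 mA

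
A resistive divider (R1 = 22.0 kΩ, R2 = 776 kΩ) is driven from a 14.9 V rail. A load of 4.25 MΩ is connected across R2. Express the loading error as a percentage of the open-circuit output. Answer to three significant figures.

The divider's output (Thévenin) resistance is R1‖R2 = 21.39 kΩ.
Fractional drop under load = R_th/(R_th + R_L) = 21.39 / (21.39 + 4250) = 0.005009.
So the output falls by 0.501 %.

0.501 %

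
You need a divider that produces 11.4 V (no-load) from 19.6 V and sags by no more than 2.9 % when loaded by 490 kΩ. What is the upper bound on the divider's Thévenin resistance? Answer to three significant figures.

R_th ≤ 14.6 kΩ

Loading drop = R_th/(R_th + R_L) ≤ 0.0290, so R_th ≤ R_L · ε/(1−ε) = 490 kΩ × 0.0290/0.9710 = 14.6 kΩ.
(Any R1, R2 with R2/(R1+R2) = 0.582 and R1‖R2 ≤ 14.6 kΩ will meet the spec.)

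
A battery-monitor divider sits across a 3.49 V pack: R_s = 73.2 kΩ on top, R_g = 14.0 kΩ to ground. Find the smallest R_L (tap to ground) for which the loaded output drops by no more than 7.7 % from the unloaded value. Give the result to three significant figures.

R_L(min) ≈ 141 kΩ

Output resistance R_th = R_s‖R_g = (73.2 × 14.0)/87.20 = 11.75 kΩ.
The fractional drop is R_th/(R_th + R_L); requiring this ≤ 0.0770 gives R_L ≥ R_th(1/0.0770 − 1) = 11.75 × 11.99 = 141 kΩ.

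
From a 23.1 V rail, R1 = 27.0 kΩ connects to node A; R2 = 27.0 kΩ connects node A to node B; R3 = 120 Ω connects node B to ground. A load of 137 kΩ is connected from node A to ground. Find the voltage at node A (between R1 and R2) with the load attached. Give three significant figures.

Below node A the series string R2+R3 = 27120 Ω sits in parallel with the 137000 Ω load: 22640 Ω.
V_A = 23.1 × 22640/(27000 + 22640) = 10.5 V.

V ≈ 10.5 V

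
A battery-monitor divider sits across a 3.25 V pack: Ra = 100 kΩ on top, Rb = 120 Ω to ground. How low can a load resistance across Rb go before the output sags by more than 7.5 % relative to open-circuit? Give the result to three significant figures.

Output resistance R_th = Ra‖Rb = (100000 × 120)/100100 = 119.9 Ω.
The fractional drop is R_th/(R_th + R_L); requiring this ≤ 0.0750 gives R_L ≥ R_th(1/0.0750 − 1) = 119.9 × 12.33 = 1.48 kΩ.

R_L(min) ≈ 1.48 kΩ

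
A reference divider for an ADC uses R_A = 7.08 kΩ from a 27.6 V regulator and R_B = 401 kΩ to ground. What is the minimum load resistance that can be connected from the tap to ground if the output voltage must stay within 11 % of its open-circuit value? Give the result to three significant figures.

R_L(min) ≈ 56.3 kΩ

Output resistance R_th = R_A‖R_B = (7.08 × 401)/408.1 = 6.957 kΩ.
The fractional drop is R_th/(R_th + R_L); requiring this ≤ 0.110 gives R_L ≥ R_th(1/0.110 − 1) = 6.957 × 8.091 = 56.3 kΩ.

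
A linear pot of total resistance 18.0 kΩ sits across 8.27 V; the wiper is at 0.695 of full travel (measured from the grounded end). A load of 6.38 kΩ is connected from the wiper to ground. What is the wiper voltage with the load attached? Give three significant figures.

The wiper splits the pot into (1−α)R = 5.490 kΩ above and αR = 12.51 kΩ below.
Lower section ‖ load = 4.225 kΩ.
V_wiper = 8.27 × 4.225/(5.490 + 4.225) = 3.60 V.

V ≈ 3.60 V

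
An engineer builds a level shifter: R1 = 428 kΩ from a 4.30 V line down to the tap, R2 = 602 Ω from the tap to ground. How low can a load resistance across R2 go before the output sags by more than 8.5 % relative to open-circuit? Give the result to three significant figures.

R_L(min) ≈ 6.47 kΩ

Output resistance R_th = R1‖R2 = (428000 × 602)/428600 = 601.2 Ω.
The fractional drop is R_th/(R_th + R_L); requiring this ≤ 0.0850 gives R_L ≥ R_th(1/0.0850 − 1) = 601.2 × 10.76 = 6.47 kΩ.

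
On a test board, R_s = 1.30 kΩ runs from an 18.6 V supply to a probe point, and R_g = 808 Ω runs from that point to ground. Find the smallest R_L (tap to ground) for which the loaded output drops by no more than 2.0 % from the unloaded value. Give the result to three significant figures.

Output resistance R_th = R_s‖R_g = (1300 × 808)/2108 = 498.3 Ω.
The fractional drop is R_th/(R_th + R_L); requiring this ≤ 0.0200 gives R_L ≥ R_th(1/0.0200 − 1) = 498.3 × 49.00 = 24.4 kΩ.

R_L(min) ≈ 24.4 kΩ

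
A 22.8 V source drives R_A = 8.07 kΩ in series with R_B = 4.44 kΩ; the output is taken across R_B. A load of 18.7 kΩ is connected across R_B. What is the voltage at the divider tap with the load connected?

The load sits in parallel with R_B: R_B‖R_L = (4.44 × 18.7) / (4.44 + 18.7) = 3.588 kΩ.
V_out = 22.8 × 3.588 / (8.07 + 3.588) = 22.8 × 3.588/11.66 = 7.02 V.
(Unloaded it would have been 8.09 V.)

V_out ≈ 7.02 V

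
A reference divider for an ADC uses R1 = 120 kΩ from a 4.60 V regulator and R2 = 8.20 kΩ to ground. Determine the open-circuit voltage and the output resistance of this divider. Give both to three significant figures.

V_th = 0.294 V, R_th = 7.68 kΩ

V_th is the open-circuit tap voltage: 4.60 × 8.20/(120 + 8.20) = 0.294 V.
With the supply zeroed, R1 and R2 appear in parallel from the tap: R_th = R1‖R2 = (120 × 8.20)/128.2 = 7.68 kΩ.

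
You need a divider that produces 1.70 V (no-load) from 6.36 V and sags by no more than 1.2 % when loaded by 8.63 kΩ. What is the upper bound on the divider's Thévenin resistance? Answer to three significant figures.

R_th ≤ 105 Ω

Loading drop = R_th/(R_th + R_L) ≤ 0.0120, so R_th ≤ R_L · ε/(1−ε) = 8.63 kΩ × 0.0120/0.9880 = 105 Ω.
(Any R1, R2 with R2/(R1+R2) = 0.267 and R1‖R2 ≤ 105 Ω will meet the spec.)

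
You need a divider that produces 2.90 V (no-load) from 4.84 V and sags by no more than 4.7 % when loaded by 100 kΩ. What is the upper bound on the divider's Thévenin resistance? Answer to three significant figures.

R_th ≤ 4.93 kΩ

Loading drop = R_th/(R_th + R_L) ≤ 0.0470, so R_th ≤ R_L · ε/(1−ε) = 100 kΩ × 0.0470/0.9530 = 4.93 kΩ.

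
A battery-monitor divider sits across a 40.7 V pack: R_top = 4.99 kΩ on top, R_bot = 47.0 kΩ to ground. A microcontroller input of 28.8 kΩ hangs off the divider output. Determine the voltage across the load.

V_out ≈ 31.8 V

The load sits in parallel with R_bot: R_bot‖R_L = (47.0 × 28.8) / (47.0 + 28.8) = 17.86 kΩ.
V_out = 40.7 × 17.86 / (4.99 + 17.86) = 40.7 × 17.86/22.85 = 31.8 V.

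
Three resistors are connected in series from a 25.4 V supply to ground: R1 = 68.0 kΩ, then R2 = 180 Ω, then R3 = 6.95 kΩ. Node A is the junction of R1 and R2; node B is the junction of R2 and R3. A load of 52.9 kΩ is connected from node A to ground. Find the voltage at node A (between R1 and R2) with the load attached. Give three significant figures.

V ≈ 2.15 V

Below node A the series string R2+R3 = 7130 Ω sits in parallel with the 52900 Ω load: 6283 Ω.
V_A = 25.4 × 6283/(68000 + 6283) = 2.15 V.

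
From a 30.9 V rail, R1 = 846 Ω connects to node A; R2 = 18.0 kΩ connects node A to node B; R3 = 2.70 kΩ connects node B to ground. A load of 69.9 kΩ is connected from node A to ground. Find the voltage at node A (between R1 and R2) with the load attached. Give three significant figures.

V ≈ 29.3 V

Below node A the series string R2+R3 = 20700 Ω sits in parallel with the 69900 Ω load: 15970 Ω.
V_A = 30.9 × 15970/(846 + 15970) = 29.3 V.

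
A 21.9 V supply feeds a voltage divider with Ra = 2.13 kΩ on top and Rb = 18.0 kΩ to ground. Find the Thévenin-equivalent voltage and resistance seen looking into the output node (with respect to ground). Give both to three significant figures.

V_th is the open-circuit tap voltage: 21.9 × 18.0/(2.13 + 18.0) = 19.6 V.
With the supply zeroed, Ra and Rb appear in parallel from the tap: R_th = Ra‖Rb = (2.13 × 18.0)/20.13 = 1.90 kΩ.

V_th = 19.6 V, R_th = 1.90 kΩ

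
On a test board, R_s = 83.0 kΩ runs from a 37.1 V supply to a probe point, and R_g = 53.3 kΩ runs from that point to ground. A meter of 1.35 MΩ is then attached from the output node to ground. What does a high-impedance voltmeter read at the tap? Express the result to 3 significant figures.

V_out ≈ 14.2 V

The load sits in parallel with R_g: R_g‖R_L = (53.3 × 1350) / (53.3 + 1350) = 51.28 kΩ.
V_out = 37.1 × 51.28 / (83.0 + 51.28) = 37.1 × 51.28/134.3 = 14.2 V.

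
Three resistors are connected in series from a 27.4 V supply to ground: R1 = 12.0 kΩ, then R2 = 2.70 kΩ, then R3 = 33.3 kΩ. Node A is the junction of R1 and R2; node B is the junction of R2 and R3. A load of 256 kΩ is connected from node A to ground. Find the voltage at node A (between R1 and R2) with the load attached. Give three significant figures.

Below node A the series string R2+R3 = 36.00 kΩ sits in parallel with the 256 kΩ load: 31.56 kΩ.
V_A = 27.4 × 31.56/(12.0 + 31.56) = 19.9 V.

V ≈ 19.9 V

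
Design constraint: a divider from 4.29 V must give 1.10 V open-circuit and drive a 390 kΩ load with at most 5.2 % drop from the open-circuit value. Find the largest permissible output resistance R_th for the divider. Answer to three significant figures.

R_th ≤ 21.4 kΩ

Loading drop = R_th/(R_th + R_L) ≤ 0.0520, so R_th ≤ R_L · ε/(1−ε) = 390 kΩ × 0.0520/0.9480 = 21.4 kΩ.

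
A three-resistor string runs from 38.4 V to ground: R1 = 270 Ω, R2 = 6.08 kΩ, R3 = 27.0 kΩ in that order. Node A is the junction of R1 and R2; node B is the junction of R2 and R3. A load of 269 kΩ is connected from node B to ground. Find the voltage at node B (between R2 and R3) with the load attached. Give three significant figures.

At node B, R3 is in parallel with the load: R3‖R_L = 24540 Ω.
Below node A the resistance is R2 + (R3‖R_L) = 30620 Ω, so V_A = 38.4 × 30620/30890 = 38.06 V.
Then V_B = V_A × (R3‖R_L)/(R2 + R3‖R_L) = 38.06 × 24540/30620 = 30.5 V.

V ≈ 30.5 V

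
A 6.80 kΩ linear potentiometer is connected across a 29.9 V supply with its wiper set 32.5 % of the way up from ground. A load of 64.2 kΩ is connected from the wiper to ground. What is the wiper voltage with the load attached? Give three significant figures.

The wiper splits the pot into (1−α)R = 4.590 kΩ above and αR = 2.210 kΩ below.
Lower section ‖ load = 2.136 kΩ.
V_wiper = 29.9 × 2.136/(4.590 + 2.136) = 9.50 V.

V ≈ 9.50 V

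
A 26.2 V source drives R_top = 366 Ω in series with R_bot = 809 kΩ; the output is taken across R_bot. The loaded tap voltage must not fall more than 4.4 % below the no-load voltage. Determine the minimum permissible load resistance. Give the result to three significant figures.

R_L(min) ≈ 7.95 kΩ

Output resistance R_th = R_top‖R_bot = (366 × 809000)/809400 = 365.8 Ω.
The fractional drop is R_th/(R_th + R_L); requiring this ≤ 0.0440 gives R_L ≥ R_th(1/0.0440 − 1) = 365.8 × 21.73 = 7.95 kΩ.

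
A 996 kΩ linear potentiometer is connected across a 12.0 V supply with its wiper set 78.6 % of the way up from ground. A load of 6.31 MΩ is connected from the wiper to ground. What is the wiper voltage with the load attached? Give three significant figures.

V ≈ 9.19 V

The wiper splits the pot into (1−α)R = 213.1 kΩ above and αR = 782.9 kΩ below.
Lower section ‖ load = 696.5 kΩ.
V_wiper = 12.0 × 696.5/(213.1 + 696.5) = 9.19 V.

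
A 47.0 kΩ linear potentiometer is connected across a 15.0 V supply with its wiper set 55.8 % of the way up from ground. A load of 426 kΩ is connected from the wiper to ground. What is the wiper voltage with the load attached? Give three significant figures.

The wiper splits the pot into (1−α)R = 20.77 kΩ above and αR = 26.23 kΩ below.
Lower section ‖ load = 24.71 kΩ.
V_wiper = 15.0 × 24.71/(20.77 + 24.71) = 8.15 V.

V ≈ 8.15 V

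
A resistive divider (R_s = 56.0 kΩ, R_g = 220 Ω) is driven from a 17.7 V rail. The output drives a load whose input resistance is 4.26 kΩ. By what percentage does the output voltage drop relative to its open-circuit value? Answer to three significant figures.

4.89 %

The divider's output (Thévenin) resistance is R_s‖R_g = 219.1 Ω.
Fractional drop under load = R_th/(R_th + R_L) = 219.1 / (219.1 + 4260) = 0.04892.
So the output falls by 4.89 %.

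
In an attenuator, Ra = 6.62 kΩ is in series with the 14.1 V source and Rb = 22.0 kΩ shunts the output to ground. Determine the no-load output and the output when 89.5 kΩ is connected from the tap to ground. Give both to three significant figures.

Unloaded: 10.8 V; loaded: 10.3 V

Open-circuit: V = 14.1 × 22.0/(6.62 + 22.0) = 10.8 V.
With the load, Rb becomes Rb‖R_L = 17.66 kΩ, so V = 14.1 × 17.66/24.28 = 10.3 V.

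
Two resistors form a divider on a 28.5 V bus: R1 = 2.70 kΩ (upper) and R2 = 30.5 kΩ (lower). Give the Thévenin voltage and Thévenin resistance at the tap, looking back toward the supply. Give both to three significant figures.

V_th is the open-circuit tap voltage: 28.5 × 30.5/(2.70 + 30.5) = 26.2 V.
With the supply zeroed, R1 and R2 appear in parallel from the tap: R_th = R1‖R2 = (2.70 × 30.5)/33.20 = 2.48 kΩ.

V_th = 26.2 V, R_th = 2.48 kΩ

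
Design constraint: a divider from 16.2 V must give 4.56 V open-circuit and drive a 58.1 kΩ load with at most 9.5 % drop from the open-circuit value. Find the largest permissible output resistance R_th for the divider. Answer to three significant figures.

R_th ≤ 6.10 kΩ

Loading drop = R_th/(R_th + R_L) ≤ 0.0950, so R_th ≤ R_L · ε/(1−ε) = 58.1 kΩ × 0.0950/0.9050 = 6.10 kΩ.
(Any R1, R2 with R2/(R1+R2) = 0.281 and R1‖R2 ≤ 6.10 kΩ will meet the spec.)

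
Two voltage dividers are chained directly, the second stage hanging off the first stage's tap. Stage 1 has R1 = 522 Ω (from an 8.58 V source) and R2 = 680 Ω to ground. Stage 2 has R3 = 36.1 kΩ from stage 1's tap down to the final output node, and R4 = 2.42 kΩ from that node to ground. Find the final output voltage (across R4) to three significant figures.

Stage 2 presents R3+R4 = 38520 Ω as a load on stage 1's tap.
Stage 1's lower leg becomes R2‖(R3+R4) = 668.2 Ω, so V_mid = 8.58 × 668.2/1190 = 4.817 V.
Stage 2 is itself unloaded: V_out = V_mid × R4/(R3+R4) = 4.817 × 2420/38520 = 0.303 V.

V_out ≈ 0.303 V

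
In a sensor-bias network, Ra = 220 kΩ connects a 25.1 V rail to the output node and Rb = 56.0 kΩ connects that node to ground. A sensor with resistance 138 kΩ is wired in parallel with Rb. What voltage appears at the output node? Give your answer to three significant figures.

V_out ≈ 3.85 V

The load sits in parallel with Rb: Rb‖R_L = (56.0 × 138) / (56.0 + 138) = 39.84 kΩ.
V_out = 25.1 × 39.84 / (220 + 39.84) = 25.1 × 39.84/259.8 = 3.85 V.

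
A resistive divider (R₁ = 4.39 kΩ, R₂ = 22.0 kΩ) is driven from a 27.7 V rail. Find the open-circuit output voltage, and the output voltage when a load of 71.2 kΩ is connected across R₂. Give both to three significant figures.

Unloaded: 23.1 V; loaded: 22.0 V

Open-circuit: V = 27.7 × 22.0/(4.39 + 22.0) = 23.1 V.
With the load, R₂ becomes R₂‖R_L = 16.81 kΩ, so V = 27.7 × 16.81/21.20 = 22.0 V.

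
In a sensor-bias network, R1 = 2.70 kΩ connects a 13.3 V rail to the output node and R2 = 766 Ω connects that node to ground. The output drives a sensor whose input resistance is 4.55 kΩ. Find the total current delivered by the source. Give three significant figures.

I ≈ 3.96 mA

R2‖R_L = 655.6 Ω, so the source sees R1 + R2‖R_L = 3356 Ω.
I = 13.3 V / 3356 Ω = 3.96 mA.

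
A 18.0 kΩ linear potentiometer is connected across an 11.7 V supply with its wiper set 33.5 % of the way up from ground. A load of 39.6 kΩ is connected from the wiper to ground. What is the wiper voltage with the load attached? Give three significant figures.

V ≈ 3.56 V

The wiper splits the pot into (1−α)R = 11.97 kΩ above and αR = 6.030 kΩ below.
Lower section ‖ load = 5.233 kΩ.
V_wiper = 11.7 × 5.233/(11.97 + 5.233) = 3.56 V.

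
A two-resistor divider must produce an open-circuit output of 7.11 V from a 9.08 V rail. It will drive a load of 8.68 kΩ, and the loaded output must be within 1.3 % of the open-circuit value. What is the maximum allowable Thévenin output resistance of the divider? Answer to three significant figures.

Loading drop = R_th/(R_th + R_L) ≤ 0.0130, so R_th ≤ R_L · ε/(1−ε) = 8.68 kΩ × 0.0130/0.9870 = 114 Ω.

R_th ≤ 114 Ω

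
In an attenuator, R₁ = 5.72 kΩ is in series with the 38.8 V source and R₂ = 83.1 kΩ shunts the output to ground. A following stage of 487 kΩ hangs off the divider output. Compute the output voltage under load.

V_out ≈ 35.9 V

The load sits in parallel with R₂: R₂‖R_L = (83.1 × 487) / (83.1 + 487) = 70.99 kΩ.
V_out = 38.8 × 70.99 / (5.72 + 70.99) = 38.8 × 70.99/76.71 = 35.9 V.
(Unloaded it would have been 36.3 V.)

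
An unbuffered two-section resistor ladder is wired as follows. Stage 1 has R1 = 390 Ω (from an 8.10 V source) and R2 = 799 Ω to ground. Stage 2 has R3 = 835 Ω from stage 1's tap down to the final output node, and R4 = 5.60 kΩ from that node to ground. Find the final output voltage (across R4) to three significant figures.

V_out ≈ 4.55 V

Stage 2 presents R3+R4 = 6435 Ω as a load on stage 1's tap.
Stage 1's lower leg becomes R2‖(R3+R4) = 710.7 Ω, so V_mid = 8.10 × 710.7/1101 = 5.230 V.
Stage 2 is itself unloaded: V_out = V_mid × R4/(R3+R4) = 5.230 × 5600/6435 = 4.55 V.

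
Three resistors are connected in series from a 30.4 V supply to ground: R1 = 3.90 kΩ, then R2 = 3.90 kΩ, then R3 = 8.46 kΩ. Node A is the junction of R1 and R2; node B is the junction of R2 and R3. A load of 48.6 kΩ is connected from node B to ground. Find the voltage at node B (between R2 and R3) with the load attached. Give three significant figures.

V ≈ 14.6 V

At node B, R3 is in parallel with the load: R3‖R_L = 7.206 kΩ.
Below node A the resistance is R2 + (R3‖R_L) = 11.11 kΩ, so V_A = 30.4 × 11.11/15.01 = 22.50 V.
Then V_B = V_A × (R3‖R_L)/(R2 + R3‖R_L) = 22.50 × 7.206/11.11 = 14.6 V.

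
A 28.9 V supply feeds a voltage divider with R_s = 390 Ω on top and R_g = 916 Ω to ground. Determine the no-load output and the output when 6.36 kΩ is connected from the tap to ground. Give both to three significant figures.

Unloaded: 20.3 V; loaded: 19.4 V

Open-circuit: V = 28.9 × 916/(390 + 916) = 20.3 V.
With the load, R_g becomes R_g‖R_L = 800.7 Ω, so V = 28.9 × 800.7/1191 = 19.4 V.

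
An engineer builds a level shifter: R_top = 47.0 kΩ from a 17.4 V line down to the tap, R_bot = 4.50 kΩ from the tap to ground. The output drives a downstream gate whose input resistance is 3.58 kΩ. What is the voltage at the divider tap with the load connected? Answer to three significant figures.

V_out ≈ 0.708 V

The load sits in parallel with R_bot: R_bot‖R_L = (4.50 × 3.58) / (4.50 + 3.58) = 1.994 kΩ.
V_out = 17.4 × 1.994 / (47.0 + 1.994) = 17.4 × 1.994/48.99 = 0.708 V.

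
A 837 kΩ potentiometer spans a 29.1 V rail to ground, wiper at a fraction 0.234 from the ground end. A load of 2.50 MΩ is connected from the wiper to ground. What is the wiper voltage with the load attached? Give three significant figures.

The wiper splits the pot into (1−α)R = 641.1 kΩ above and αR = 195.9 kΩ below.
Lower section ‖ load = 181.6 kΩ.
V_wiper = 29.1 × 181.6/(641.1 + 181.6) = 6.42 V.

V ≈ 6.42 V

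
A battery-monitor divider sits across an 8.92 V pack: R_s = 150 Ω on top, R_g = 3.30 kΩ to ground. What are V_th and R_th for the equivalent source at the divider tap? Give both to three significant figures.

V_th = 8.53 V, R_th = 143 Ω

V_th is the open-circuit tap voltage: 8.92 × 3300/(150 + 3300) = 8.53 V.
With the supply zeroed, R_s and R_g appear in parallel from the tap: R_th = R_s‖R_g = (150 × 3300)/3450 = 143 Ω.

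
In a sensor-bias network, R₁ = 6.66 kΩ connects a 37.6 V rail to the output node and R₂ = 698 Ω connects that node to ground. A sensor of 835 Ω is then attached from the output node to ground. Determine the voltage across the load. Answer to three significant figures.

V_out ≈ 2.03 V

The load sits in parallel with R₂: R₂‖R_L = (698 × 835) / (698 + 835) = 380.2 Ω.
V_out = 37.6 × 380.2 / (6660 + 380.2) = 37.6 × 380.2/7040 = 2.03 V.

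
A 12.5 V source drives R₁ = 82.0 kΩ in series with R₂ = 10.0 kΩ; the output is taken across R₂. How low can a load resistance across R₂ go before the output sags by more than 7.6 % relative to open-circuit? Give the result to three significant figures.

R_L(min) ≈ 108 kΩ

Output resistance R_th = R₁‖R₂ = (82.0 × 10.0)/92.00 = 8.913 kΩ.
The fractional drop is R_th/(R_th + R_L); requiring this ≤ 0.0760 gives R_L ≥ R_th(1/0.0760 − 1) = 8.913 × 12.16 = 108 kΩ.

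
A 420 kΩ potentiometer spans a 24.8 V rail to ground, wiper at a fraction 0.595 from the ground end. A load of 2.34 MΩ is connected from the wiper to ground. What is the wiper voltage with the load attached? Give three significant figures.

The wiper splits the pot into (1−α)R = 170.1 kΩ above and αR = 249.9 kΩ below.
Lower section ‖ load = 225.8 kΩ.
V_wiper = 24.8 × 225.8/(170.1 + 225.8) = 14.1 V.

V ≈ 14.1 V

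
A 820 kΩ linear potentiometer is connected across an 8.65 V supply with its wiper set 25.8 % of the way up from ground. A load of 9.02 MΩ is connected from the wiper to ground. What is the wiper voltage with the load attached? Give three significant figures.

The wiper splits the pot into (1−α)R = 608.4 kΩ above and αR = 211.6 kΩ below.
Lower section ‖ load = 206.7 kΩ.
V_wiper = 8.65 × 206.7/(608.4 + 206.7) = 2.19 V.

V ≈ 2.19 V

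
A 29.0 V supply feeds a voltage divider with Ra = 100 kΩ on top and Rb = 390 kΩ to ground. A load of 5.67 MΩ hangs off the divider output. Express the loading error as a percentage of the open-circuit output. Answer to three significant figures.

The divider's output (Thévenin) resistance is Ra‖Rb = 79.59 kΩ.
Fractional drop under load = R_th/(R_th + R_L) = 79.59 / (79.59 + 5670) = 0.01384.
So the output falls by 1.38 %.

1.38 %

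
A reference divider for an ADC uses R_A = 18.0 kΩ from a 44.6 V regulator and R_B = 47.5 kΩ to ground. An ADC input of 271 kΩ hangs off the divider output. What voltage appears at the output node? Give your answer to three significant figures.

V_out ≈ 30.9 V

The load sits in parallel with R_B: R_B‖R_L = (47.5 × 271) / (47.5 + 271) = 40.42 kΩ.
V_out = 44.6 × 40.42 / (18.0 + 40.42) = 44.6 × 40.42/58.42 = 30.9 V.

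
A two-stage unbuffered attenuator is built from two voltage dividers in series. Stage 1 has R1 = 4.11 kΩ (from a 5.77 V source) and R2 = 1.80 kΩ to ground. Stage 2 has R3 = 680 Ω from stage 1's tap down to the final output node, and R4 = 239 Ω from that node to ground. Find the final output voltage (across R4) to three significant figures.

V_out ≈ 0.193 V

Stage 2 presents R3+R4 = 919.0 Ω as a load on stage 1's tap.
Stage 1's lower leg becomes R2‖(R3+R4) = 608.4 Ω, so V_mid = 5.77 × 608.4/4718 = 0.7440 V.
Stage 2 is itself unloaded: V_out = V_mid × R4/(R3+R4) = 0.7440 × 239/919.0 = 0.193 V.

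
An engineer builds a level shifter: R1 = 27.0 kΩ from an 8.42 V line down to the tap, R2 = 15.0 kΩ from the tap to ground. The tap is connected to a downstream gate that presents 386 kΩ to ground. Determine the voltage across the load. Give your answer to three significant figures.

The load sits in parallel with R2: R2‖R_L = (15.0 × 386) / (15.0 + 386) = 14.44 kΩ.
V_out = 8.42 × 14.44 / (27.0 + 14.44) = 8.42 × 14.44/41.44 = 2.93 V.
(Unloaded it would have been 3.01 V.)

V_out ≈ 2.93 V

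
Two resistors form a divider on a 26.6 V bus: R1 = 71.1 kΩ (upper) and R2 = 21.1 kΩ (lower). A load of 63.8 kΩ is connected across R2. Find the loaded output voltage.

V_out ≈ 4.85 V

The load sits in parallel with R2: R2‖R_L = (21.1 × 63.8) / (21.1 + 63.8) = 15.86 kΩ.
V_out = 26.6 × 15.86 / (71.1 + 15.86) = 26.6 × 15.86/86.96 = 4.85 V.
(Unloaded it would have been 6.09 V.)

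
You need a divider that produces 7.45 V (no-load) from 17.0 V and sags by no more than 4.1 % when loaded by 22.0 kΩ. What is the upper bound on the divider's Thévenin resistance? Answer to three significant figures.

Loading drop = R_th/(R_th + R_L) ≤ 0.0410, so R_th ≤ R_L · ε/(1−ε) = 22.0 kΩ × 0.0410/0.9590 = 941 Ω.
(Any R1, R2 with R2/(R1+R2) = 0.438 and R1‖R2 ≤ 941 Ω will meet the spec.)

R_th ≤ 941 Ω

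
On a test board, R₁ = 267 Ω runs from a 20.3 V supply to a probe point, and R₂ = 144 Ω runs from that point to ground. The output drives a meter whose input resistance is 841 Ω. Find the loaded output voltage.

The load sits in parallel with R₂: R₂‖R_L = (144 × 841) / (144 + 841) = 122.9 Ω.
V_out = 20.3 × 122.9 / (267 + 122.9) = 20.3 × 122.9/389.9 = 6.40 V.

V_out ≈ 6.40 V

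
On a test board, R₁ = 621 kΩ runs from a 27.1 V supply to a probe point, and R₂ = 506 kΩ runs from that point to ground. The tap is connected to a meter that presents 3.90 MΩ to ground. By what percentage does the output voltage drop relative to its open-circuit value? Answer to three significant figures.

The divider's output (Thévenin) resistance is R₁‖R₂ = 278.8 kΩ.
Fractional drop under load = R_th/(R_th + R_L) = 278.8 / (278.8 + 3900) = 0.06672.
So the output falls by 6.67 %.

6.67 %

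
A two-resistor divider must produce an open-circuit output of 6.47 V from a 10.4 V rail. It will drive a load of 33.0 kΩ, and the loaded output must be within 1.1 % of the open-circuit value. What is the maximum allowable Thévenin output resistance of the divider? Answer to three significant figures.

Loading drop = R_th/(R_th + R_L) ≤ 0.0110, so R_th ≤ R_L · ε/(1−ε) = 33.0 kΩ × 0.0110/0.9890 = 367 Ω.
(Any R1, R2 with R2/(R1+R2) = 0.622 and R1‖R2 ≤ 367 Ω will meet the spec.)

R_th ≤ 367 Ω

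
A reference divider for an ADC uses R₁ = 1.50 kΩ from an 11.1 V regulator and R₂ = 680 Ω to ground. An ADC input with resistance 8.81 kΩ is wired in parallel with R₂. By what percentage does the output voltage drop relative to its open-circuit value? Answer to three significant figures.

5.04 %

The divider's output (Thévenin) resistance is R₁‖R₂ = 467.9 Ω.
Fractional drop under load = R_th/(R_th + R_L) = 467.9 / (467.9 + 8810) = 0.05043.
So the output falls by 5.04 %.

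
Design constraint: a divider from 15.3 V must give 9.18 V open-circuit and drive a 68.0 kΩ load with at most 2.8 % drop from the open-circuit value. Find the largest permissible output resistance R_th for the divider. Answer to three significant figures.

R_th ≤ 1.96 kΩ

Loading drop = R_th/(R_th + R_L) ≤ 0.0280, so R_th ≤ R_L · ε/(1−ε) = 68.0 kΩ × 0.0280/0.9720 = 1.96 kΩ.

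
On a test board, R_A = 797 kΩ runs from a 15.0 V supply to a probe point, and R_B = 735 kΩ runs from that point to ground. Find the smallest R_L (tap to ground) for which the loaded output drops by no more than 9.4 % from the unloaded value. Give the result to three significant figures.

R_L(min) ≈ 3.69 MΩ

Output resistance R_th = R_A‖R_B = (797 × 735)/1532 = 382.4 kΩ.
The fractional drop is R_th/(R_th + R_L); requiring this ≤ 0.0940 gives R_L ≥ R_th(1/0.0940 − 1) = 382.4 × 9.638 = 3.69 MΩ.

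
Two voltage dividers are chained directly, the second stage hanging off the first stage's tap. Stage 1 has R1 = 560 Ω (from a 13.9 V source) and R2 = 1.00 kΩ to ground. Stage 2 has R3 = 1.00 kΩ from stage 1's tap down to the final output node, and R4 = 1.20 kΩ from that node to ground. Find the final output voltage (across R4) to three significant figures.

V_out ≈ 4.18 V

Stage 2 presents R3+R4 = 2200 Ω as a load on stage 1's tap.
Stage 1's lower leg becomes R2‖(R3+R4) = 687.5 Ω, so V_mid = 13.9 × 687.5/1248 = 7.660 V.
Stage 2 is itself unloaded: V_out = V_mid × R4/(R3+R4) = 7.660 × 1200/2200 = 4.18 V.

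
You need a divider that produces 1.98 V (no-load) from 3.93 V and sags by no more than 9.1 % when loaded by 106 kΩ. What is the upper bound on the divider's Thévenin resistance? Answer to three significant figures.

R_th ≤ 10.6 kΩ

Loading drop = R_th/(R_th + R_L) ≤ 0.0910, so R_th ≤ R_L · ε/(1−ε) = 106 kΩ × 0.0910/0.9090 = 10.6 kΩ.
(Any R1, R2 with R2/(R1+R2) = 0.504 and R1‖R2 ≤ 10.6 kΩ will meet the spec.)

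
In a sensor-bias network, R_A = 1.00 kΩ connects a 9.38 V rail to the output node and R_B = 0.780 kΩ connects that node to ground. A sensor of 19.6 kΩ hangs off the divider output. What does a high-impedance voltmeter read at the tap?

V_out ≈ 4.02 V

The load sits in parallel with R_B: R_B‖R_L = (780 × 19600) / (780 + 19600) = 750.1 Ω.
V_out = 9.38 × 750.1 / (1000 + 750.1) = 9.38 × 750.1/1750 = 4.02 V.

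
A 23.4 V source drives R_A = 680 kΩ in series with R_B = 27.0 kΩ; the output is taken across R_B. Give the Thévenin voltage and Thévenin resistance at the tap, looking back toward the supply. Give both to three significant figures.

V_th = 0.894 V, R_th = 26.0 kΩ

V_th is the open-circuit tap voltage: 23.4 × 27.0/(680 + 27.0) = 0.894 V.
With the supply zeroed, R_A and R_B appear in parallel from the tap: R_th = R_A‖R_B = (680 × 27.0)/707.0 = 26.0 kΩ.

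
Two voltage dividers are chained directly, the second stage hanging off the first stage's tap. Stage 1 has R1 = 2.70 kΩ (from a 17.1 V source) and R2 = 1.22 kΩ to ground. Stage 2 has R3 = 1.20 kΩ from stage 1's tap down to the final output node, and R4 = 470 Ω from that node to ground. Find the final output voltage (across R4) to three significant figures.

V_out ≈ 0.996 V

Stage 2 presents R3+R4 = 1670 Ω as a load on stage 1's tap.
Stage 1's lower leg becomes R2‖(R3+R4) = 705.0 Ω, so V_mid = 17.1 × 705.0/3405 = 3.540 V.
Stage 2 is itself unloaded: V_out = V_mid × R4/(R3+R4) = 3.540 × 470/1670 = 0.996 V.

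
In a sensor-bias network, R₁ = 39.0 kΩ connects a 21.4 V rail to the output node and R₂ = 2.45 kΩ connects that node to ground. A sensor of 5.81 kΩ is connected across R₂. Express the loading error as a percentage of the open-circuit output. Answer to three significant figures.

28.4 %

Unloaded V = 21.4 × 2.45/41.45 = 1.265 V.
Loaded: R₂‖R_L = 1.723 kΩ, giving V = 21.4 × 1.723/40.72 = 0.9056 V.
Drop = (1.265 − 0.9056) / 1.265 = 28.4 %.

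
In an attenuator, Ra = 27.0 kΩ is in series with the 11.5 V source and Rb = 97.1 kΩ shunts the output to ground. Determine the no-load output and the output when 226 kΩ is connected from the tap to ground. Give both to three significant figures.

Unloaded: 9.00 V; loaded: 8.23 V

Open-circuit: V = 11.5 × 97.1/(27.0 + 97.1) = 9.00 V.
With the load, Rb becomes Rb‖R_L = 67.92 kΩ, so V = 11.5 × 67.92/94.92 = 8.23 V.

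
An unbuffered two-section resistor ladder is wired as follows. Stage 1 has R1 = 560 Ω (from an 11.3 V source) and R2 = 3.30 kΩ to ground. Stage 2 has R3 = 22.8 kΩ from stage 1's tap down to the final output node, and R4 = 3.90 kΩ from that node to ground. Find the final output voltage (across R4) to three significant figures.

Stage 2 presents R3+R4 = 26700 Ω as a load on stage 1's tap.
Stage 1's lower leg becomes R2‖(R3+R4) = 2937 Ω, so V_mid = 11.3 × 2937/3497 = 9.490 V.
Stage 2 is itself unloaded: V_out = V_mid × R4/(R3+R4) = 9.490 × 3900/26700 = 1.39 V.

V_out ≈ 1.39 V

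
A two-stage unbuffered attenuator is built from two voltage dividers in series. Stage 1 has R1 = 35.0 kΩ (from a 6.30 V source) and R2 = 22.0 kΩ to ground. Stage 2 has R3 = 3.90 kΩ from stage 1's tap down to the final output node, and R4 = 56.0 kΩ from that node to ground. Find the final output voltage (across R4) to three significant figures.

V_out ≈ 1.85 V

Stage 2 presents R3+R4 = 59.90 kΩ as a load on stage 1's tap.
Stage 1's lower leg becomes R2‖(R3+R4) = 16.09 kΩ, so V_mid = 6.30 × 16.09/51.09 = 1.984 V.
Stage 2 is itself unloaded: V_out = V_mid × R4/(R3+R4) = 1.984 × 56.0/59.90 = 1.85 V.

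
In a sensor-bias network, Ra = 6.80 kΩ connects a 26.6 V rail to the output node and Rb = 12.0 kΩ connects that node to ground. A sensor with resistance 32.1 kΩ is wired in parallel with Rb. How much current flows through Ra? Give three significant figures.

Rb‖R_L = 8.735 kΩ, so the source sees Ra + Rb‖R_L = 15.53 kΩ.
I = 26.6 V / 15.53 kΩ = 1.71 mA.

I ≈ 1.71 mA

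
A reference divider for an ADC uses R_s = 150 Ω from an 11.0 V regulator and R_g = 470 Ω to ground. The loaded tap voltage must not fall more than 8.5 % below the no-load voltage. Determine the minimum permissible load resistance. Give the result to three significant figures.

Output resistance R_th = R_s‖R_g = (150 × 470)/620.0 = 113.7 Ω.
The fractional drop is R_th/(R_th + R_L); requiring this ≤ 0.0850 gives R_L ≥ R_th(1/0.0850 − 1) = 113.7 × 10.76 = 1.22 kΩ.

R_L(min) ≈ 1.22 kΩ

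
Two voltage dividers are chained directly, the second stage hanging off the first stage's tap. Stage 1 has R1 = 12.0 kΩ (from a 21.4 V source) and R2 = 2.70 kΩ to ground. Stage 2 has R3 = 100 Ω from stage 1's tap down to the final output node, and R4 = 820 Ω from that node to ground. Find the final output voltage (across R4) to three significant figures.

Stage 2 presents R3+R4 = 920.0 Ω as a load on stage 1's tap.
Stage 1's lower leg becomes R2‖(R3+R4) = 686.2 Ω, so V_mid = 21.4 × 686.2/12690 = 1.158 V.
Stage 2 is itself unloaded: V_out = V_mid × R4/(R3+R4) = 1.158 × 820/920.0 = 1.03 V.

V_out ≈ 1.03 V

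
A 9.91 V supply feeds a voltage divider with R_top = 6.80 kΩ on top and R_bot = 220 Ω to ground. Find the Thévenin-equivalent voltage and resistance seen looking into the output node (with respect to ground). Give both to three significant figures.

V_th is the open-circuit tap voltage: 9.91 × 220/(6800 + 220) = 0.311 V.
With the supply zeroed, R_top and R_bot appear in parallel from the tap: R_th = R_top‖R_bot = (6800 × 220)/7020 = 213 Ω.

V_th = 0.311 V, R_th = 213 Ω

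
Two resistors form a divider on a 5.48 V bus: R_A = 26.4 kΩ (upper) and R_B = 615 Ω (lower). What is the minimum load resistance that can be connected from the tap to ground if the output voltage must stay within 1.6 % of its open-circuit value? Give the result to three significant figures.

Output resistance R_th = R_A‖R_B = (26400 × 615)/27020 = 601.0 Ω.
The fractional drop is R_th/(R_th + R_L); requiring this ≤ 0.0160 gives R_L ≥ R_th(1/0.0160 − 1) = 601.0 × 61.50 = 37.0 kΩ.

R_L(min) ≈ 37.0 kΩ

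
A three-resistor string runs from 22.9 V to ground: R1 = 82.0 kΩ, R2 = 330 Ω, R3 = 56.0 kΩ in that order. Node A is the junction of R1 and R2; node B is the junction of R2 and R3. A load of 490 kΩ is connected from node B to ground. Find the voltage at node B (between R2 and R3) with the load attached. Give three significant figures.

At node B, R3 is in parallel with the load: R3‖R_L = 50260 Ω.
Below node A the resistance is R2 + (R3‖R_L) = 50590 Ω, so V_A = 22.9 × 50590/132600 = 8.737 V.
Then V_B = V_A × (R3‖R_L)/(R2 + R3‖R_L) = 8.737 × 50260/50590 = 8.68 V.

V ≈ 8.68 V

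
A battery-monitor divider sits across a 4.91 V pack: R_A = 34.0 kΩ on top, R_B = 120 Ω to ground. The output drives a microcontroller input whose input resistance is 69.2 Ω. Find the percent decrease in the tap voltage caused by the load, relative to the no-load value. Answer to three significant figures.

Unloaded V = 4.91 × 120/34120 = 0.01727 V.
Loaded: R_B‖R_L = 43.89 Ω, giving V = 4.91 × 43.89/34040 = 0.006330 V.
Drop = (0.01727 − 0.006330) / 0.01727 = 63.3 %.

63.3 %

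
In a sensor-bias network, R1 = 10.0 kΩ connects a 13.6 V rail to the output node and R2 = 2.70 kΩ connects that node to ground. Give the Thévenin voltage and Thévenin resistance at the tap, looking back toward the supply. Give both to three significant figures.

V_th = 2.89 V, R_th = 2.13 kΩ

V_th is the open-circuit tap voltage: 13.6 × 2.70/(10.0 + 2.70) = 2.89 V.
With the supply zeroed, R1 and R2 appear in parallel from the tap: R_th = R1‖R2 = (10.0 × 2.70)/12.70 = 2.13 kΩ.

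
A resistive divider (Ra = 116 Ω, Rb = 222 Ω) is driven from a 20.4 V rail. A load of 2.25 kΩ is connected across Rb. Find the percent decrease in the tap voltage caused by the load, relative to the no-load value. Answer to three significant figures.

The divider's output (Thévenin) resistance is Ra‖Rb = 76.19 Ω.
Fractional drop under load = R_th/(R_th + R_L) = 76.19 / (76.19 + 2250) = 0.03275.
So the output falls by 3.28 %.

3.28 %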